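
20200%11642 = 8558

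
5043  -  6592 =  - 1549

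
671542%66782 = 3722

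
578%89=44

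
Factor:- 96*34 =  - 2^6*3^1*17^1 = - 3264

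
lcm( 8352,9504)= 275616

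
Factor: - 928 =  - 2^5*29^1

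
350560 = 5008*70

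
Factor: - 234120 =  - 2^3*3^1*5^1 * 1951^1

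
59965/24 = 59965/24 = 2498.54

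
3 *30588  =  91764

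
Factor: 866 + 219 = 1085=5^1*7^1* 31^1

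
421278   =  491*858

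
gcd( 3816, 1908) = 1908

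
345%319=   26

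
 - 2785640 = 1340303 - 4125943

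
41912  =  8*5239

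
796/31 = 796/31 = 25.68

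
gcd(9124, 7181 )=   1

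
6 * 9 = 54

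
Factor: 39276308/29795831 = 2^2*13^(  -  1)*151^1 * 65027^1*2291987^ (-1)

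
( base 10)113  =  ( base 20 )5d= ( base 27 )45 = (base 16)71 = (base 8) 161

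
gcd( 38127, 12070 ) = 71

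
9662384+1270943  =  10933327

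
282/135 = 94/45 = 2.09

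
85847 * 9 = 772623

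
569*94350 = 53685150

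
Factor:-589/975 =-3^( - 1)*5^(  -  2 )*13^(-1)*19^1*31^1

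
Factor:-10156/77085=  -2^2*3^ ( - 3)*5^( - 1)*571^(  -  1)*2539^1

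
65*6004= 390260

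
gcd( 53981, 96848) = 1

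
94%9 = 4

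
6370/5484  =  3185/2742 = 1.16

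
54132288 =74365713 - 20233425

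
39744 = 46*864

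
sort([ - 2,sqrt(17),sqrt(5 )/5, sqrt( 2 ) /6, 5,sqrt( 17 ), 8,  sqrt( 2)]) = [- 2, sqrt( 2)/6,sqrt (5 )/5,sqrt( 2),sqrt( 17 ),sqrt (17 ), 5, 8] 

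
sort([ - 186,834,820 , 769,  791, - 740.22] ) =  [ - 740.22, - 186, 769, 791,820, 834 ]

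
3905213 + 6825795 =10731008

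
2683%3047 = 2683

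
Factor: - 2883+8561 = 5678  =  2^1*17^1 *167^1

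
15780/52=303 +6/13 = 303.46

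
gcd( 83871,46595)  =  9319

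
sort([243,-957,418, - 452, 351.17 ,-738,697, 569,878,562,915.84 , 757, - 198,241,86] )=[ - 957, -738, - 452, - 198,86, 241,243,351.17,418,562,569,697,757,878,915.84] 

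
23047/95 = 242+3/5 = 242.60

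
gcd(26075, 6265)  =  35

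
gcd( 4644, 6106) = 86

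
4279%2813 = 1466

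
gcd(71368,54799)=1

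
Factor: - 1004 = - 2^2*251^1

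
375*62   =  23250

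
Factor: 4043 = 13^1*311^1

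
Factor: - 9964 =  - 2^2  *47^1 * 53^1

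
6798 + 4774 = 11572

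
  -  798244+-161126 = - 959370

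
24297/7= 3471 = 3471.00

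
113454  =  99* 1146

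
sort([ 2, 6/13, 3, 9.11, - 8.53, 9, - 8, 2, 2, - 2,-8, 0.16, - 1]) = [ - 8.53, - 8, - 8, - 2, - 1, 0.16,  6/13, 2, 2, 2,3  ,  9,9.11]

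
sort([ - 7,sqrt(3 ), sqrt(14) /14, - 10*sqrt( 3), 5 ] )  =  [ - 10 * sqrt(3), - 7, sqrt(14)/14,sqrt( 3),5 ] 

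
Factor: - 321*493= - 3^1* 17^1*29^1 * 107^1 = - 158253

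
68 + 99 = 167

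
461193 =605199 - 144006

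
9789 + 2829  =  12618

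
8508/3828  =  709/319= 2.22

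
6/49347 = 2/16449 = 0.00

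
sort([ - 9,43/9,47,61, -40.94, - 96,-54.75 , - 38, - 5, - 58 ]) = [ - 96, - 58, - 54.75, - 40.94,- 38, - 9,- 5, 43/9, 47,  61 ]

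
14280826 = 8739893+5540933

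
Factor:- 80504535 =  - 3^1*5^1*5366969^1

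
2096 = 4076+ - 1980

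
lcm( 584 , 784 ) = 57232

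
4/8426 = 2/4213=0.00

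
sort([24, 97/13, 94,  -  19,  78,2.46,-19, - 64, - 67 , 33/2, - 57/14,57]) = [ - 67 , - 64, - 19, - 19, - 57/14,  2.46,97/13, 33/2,  24 , 57,  78,  94]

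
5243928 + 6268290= 11512218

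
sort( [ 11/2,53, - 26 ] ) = [ - 26,11/2, 53 ] 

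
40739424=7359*5536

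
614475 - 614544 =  - 69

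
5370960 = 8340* 644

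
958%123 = 97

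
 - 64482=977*(-66)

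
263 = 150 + 113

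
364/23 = 15 + 19/23 = 15.83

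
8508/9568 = 2127/2392 = 0.89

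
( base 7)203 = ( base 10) 101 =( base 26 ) 3n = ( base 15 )6B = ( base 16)65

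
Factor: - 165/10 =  -2^( - 1)*3^1*11^1 = - 33/2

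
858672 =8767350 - 7908678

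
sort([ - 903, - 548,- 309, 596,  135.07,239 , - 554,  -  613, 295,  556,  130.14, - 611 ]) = [ - 903, - 613, - 611, - 554,-548, - 309,130.14,135.07, 239,  295, 556,596]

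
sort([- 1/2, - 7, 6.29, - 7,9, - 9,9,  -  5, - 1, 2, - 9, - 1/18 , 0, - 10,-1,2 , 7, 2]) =[-10,- 9,-9,-7, -7, - 5, -1, - 1, - 1/2  , - 1/18,0, 2, 2, 2,6.29,7,9,9] 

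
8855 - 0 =8855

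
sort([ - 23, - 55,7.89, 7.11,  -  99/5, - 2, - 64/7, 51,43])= [-55, - 23, -99/5, - 64/7, - 2, 7.11,7.89,43,51]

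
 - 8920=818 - 9738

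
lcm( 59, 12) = 708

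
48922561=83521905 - 34599344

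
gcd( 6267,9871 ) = 1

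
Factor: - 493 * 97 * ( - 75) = 3^1*5^2 * 17^1 * 29^1* 97^1 = 3586575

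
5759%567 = 89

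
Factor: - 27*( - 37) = 999  =  3^3*37^1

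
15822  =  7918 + 7904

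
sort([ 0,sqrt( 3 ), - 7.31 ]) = [  -  7.31,0,sqrt( 3) ] 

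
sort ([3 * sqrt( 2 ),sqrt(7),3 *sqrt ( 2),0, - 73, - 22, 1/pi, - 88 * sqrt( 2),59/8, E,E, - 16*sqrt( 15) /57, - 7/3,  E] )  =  [ - 88*sqrt(2), - 73, - 22, - 7/3, - 16*sqrt( 15 ) /57, 0,1/pi, sqrt( 7 ), E, E,E,3*sqrt( 2), 3*sqrt(2 ),59/8 ] 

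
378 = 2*189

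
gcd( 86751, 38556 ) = 9639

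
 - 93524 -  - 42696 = -50828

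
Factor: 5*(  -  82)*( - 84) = 34440 = 2^3*3^1 * 5^1*7^1*41^1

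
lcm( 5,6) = 30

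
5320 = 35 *152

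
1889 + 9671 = 11560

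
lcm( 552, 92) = 552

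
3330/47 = 3330/47 = 70.85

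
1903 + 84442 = 86345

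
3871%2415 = 1456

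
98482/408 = 241 + 77/204 = 241.38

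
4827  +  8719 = 13546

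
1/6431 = 1/6431= 0.00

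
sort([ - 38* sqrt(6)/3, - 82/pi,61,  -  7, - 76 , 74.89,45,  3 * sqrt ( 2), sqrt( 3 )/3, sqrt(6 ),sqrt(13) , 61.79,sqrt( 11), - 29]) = [ - 76, - 38*sqrt(6) /3, - 29, - 82/pi, - 7 , sqrt(3)/3,sqrt(6),sqrt( 11),sqrt (13), 3*sqrt( 2) , 45, 61 , 61.79,74.89 ] 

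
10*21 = 210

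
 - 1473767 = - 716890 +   -  756877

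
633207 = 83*7629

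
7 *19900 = 139300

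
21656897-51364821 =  - 29707924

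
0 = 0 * 3942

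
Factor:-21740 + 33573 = 11833  =  11833^1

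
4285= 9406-5121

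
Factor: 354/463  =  2^1 * 3^1* 59^1*463^( - 1) 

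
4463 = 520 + 3943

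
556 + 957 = 1513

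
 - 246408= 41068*( - 6)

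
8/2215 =8/2215=0.00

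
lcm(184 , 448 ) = 10304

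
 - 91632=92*( - 996)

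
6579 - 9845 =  - 3266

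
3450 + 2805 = 6255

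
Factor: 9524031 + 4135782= 3^3*505919^1 = 13659813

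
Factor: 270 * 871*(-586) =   -  137809620  =  - 2^2 * 3^3 * 5^1*13^1*67^1 * 293^1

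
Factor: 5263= 19^1*277^1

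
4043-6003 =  - 1960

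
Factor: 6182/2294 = 3091/1147 = 11^1*31^( - 1)*37^( - 1 )*281^1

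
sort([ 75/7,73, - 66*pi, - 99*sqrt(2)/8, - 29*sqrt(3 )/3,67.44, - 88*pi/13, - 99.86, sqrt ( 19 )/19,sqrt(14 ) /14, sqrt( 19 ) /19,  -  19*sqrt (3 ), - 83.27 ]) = [ - 66*pi, - 99.86,-83.27, - 19*sqrt(3 ) ,-88*pi/13, - 99*sqrt(2 ) /8,-29*sqrt(3) /3,sqrt (19)/19,sqrt( 19 )/19,sqrt( 14)/14,75/7,67.44,73 ]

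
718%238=4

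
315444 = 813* 388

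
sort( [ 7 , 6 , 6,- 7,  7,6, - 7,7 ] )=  [ - 7, - 7, 6,6,6, 7,7,7 ] 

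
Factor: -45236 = -2^2* 43^1 * 263^1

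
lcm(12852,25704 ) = 25704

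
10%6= 4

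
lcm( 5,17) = 85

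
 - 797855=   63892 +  - 861747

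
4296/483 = 1432/161 = 8.89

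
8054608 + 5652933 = 13707541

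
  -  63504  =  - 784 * 81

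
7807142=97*80486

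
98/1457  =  98/1457 = 0.07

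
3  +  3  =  6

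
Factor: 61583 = 61583^1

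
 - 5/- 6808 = 5/6808 = 0.00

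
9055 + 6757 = 15812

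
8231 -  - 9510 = 17741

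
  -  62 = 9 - 71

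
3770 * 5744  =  21654880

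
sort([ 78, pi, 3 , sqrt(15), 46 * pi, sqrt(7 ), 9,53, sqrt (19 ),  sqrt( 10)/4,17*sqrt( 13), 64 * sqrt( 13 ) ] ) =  [ sqrt( 10 ) /4,sqrt(7),3,pi  ,  sqrt(15 ) , sqrt( 19), 9, 53,17*sqrt(13 ),78,46*pi,64 *sqrt(13)]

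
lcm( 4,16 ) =16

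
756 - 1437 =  - 681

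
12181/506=12181/506 = 24.07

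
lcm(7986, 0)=0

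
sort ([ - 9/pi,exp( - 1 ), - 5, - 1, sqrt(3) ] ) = [  -  5, - 9/pi,-1, exp( - 1),sqrt(3 )] 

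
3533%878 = 21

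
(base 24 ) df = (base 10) 327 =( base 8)507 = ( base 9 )403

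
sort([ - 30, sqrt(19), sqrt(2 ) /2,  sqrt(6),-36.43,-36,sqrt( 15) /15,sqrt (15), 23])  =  [-36.43,- 36, - 30,sqrt ( 15)/15,sqrt(2)/2 , sqrt( 6),  sqrt ( 15 ),sqrt(19), 23]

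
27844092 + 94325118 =122169210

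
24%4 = 0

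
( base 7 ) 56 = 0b101001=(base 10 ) 41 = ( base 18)25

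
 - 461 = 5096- 5557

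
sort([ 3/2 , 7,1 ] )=[ 1, 3/2, 7]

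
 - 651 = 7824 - 8475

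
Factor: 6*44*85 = 22440 = 2^3*3^1*5^1*11^1 *17^1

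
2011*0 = 0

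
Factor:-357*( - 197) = 70329=3^1*7^1*17^1*197^1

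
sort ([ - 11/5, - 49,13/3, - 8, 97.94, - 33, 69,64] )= [ - 49 , - 33, - 8, -11/5  ,  13/3, 64, 69, 97.94]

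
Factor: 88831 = 211^1*421^1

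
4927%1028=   815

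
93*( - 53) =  - 4929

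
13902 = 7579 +6323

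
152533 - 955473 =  - 802940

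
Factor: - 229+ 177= - 2^2*13^1=-  52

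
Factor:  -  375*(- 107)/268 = 2^( - 2)*3^1*5^3* 67^ ( - 1 )*107^1 = 40125/268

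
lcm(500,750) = 1500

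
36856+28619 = 65475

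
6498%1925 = 723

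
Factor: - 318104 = -2^3*17^1*2339^1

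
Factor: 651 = 3^1*7^1*31^1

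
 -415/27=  - 415/27 =- 15.37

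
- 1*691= - 691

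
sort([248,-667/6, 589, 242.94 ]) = [ -667/6, 242.94, 248, 589 ] 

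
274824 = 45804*6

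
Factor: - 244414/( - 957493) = 2^1*29^( - 1)*137^( - 1 ) * 241^(-1)*122207^1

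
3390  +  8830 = 12220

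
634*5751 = 3646134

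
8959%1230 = 349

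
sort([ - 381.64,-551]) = [ - 551, - 381.64]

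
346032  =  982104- 636072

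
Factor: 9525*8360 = 2^3*3^1*5^3*11^1*19^1*127^1 = 79629000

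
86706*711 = 61647966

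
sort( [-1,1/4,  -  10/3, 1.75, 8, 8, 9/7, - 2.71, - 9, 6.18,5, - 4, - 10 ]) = [ - 10, - 9, - 4, - 10/3, - 2.71, - 1,1/4, 9/7, 1.75,5,  6.18, 8, 8 ]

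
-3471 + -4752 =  - 8223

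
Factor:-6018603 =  - 3^1* 2006201^1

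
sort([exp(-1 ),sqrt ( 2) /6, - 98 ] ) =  [- 98, sqrt( 2) /6,  exp(- 1)]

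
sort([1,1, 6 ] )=[1,  1,6]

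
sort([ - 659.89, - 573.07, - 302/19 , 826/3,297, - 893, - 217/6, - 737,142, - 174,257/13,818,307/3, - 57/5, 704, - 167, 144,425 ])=[ - 893,  -  737 , - 659.89, - 573.07, - 174, - 167, - 217/6, - 302/19, - 57/5, 257/13,307/3,142,144,826/3,297,425,704,818]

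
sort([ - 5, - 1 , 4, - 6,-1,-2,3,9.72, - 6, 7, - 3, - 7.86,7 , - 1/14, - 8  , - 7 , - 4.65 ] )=[ - 8,-7.86, - 7, - 6, - 6, - 5, - 4.65, - 3, - 2, - 1,-1, - 1/14,3,4 , 7,7, 9.72] 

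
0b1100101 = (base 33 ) 32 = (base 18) 5b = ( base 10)101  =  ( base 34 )2X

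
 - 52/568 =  - 1 + 129/142 = -  0.09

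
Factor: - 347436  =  -2^2 * 3^3 * 3217^1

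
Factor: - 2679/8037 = - 1/3 = - 3^( - 1 )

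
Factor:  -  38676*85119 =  - 3292062444 = - 2^2*3^2*11^1 *17^1*293^1*1669^1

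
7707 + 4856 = 12563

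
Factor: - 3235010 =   -  2^1*5^1*47^1*6883^1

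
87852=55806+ 32046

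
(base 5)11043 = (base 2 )1100000101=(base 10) 773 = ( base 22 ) 1D3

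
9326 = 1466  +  7860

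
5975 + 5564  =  11539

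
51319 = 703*73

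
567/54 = 21/2=10.50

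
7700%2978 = 1744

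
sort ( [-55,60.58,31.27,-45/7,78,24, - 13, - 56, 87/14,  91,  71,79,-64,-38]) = [ - 64, - 56, - 55, -38, - 13, - 45/7,  87/14, 24, 31.27, 60.58, 71 , 78, 79,91]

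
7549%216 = 205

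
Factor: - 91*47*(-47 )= 7^1 *13^1*47^2 =201019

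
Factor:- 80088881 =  - 139^1*576179^1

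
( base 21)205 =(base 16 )377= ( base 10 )887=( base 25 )1AC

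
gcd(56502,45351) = 9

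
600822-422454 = 178368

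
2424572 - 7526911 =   -  5102339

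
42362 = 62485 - 20123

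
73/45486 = 73/45486 =0.00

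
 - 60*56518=-3391080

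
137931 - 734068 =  - 596137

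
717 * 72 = 51624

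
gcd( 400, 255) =5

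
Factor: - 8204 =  - 2^2*7^1*293^1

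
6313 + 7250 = 13563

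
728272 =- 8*( - 91034 )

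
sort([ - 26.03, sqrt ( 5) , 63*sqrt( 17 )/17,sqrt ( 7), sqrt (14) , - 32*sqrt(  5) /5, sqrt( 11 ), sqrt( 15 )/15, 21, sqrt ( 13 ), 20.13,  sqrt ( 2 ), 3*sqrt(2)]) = [ - 26.03,  -  32*sqrt( 5)/5, sqrt ( 15) /15,sqrt(2),  sqrt(5 ) , sqrt ( 7 ), sqrt ( 11), sqrt(13),sqrt (14)  ,  3*sqrt( 2), 63*sqrt (17 ) /17, 20.13, 21]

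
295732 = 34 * 8698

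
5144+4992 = 10136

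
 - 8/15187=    - 1+ 15179/15187 = - 0.00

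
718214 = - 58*( - 12383 )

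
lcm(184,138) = 552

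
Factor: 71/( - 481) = -13^ (-1 )* 37^( - 1) *71^1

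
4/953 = 4/953 = 0.00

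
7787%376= 267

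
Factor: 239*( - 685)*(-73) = 5^1*73^1*137^1*239^1 = 11951195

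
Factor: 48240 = 2^4*3^2*5^1*67^1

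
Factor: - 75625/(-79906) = 2^(  -  1)*5^4*11^2*39953^( -1 ) 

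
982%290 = 112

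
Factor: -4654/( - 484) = 2^( - 1)*11^(- 2 )*13^1*  179^1 = 2327/242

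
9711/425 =22 + 361/425 = 22.85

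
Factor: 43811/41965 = 5^( - 1)*7^( - 1) *11^( - 1)*109^(-1 ) * 193^1*227^1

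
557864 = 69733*8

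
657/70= 657/70 = 9.39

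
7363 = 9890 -2527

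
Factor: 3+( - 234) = - 231 = - 3^1*7^1*11^1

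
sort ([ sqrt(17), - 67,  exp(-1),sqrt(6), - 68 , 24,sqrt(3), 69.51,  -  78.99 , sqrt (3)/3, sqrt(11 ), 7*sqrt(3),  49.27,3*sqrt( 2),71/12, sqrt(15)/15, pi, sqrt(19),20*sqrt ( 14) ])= [ - 78.99,  -  68,  -  67,sqrt(15)/15,exp( - 1),sqrt ( 3) /3,sqrt(3),sqrt(6 ), pi,sqrt( 11), sqrt( 17), 3*sqrt(2), sqrt(19),71/12, 7*sqrt( 3 ),24, 49.27,69.51,20*sqrt( 14)]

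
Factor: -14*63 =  - 882=   - 2^1*3^2*7^2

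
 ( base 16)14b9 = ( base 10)5305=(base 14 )1d0d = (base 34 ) 4K1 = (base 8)12271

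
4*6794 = 27176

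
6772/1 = 6772 = 6772.00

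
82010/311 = 263  +  217/311 = 263.70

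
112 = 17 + 95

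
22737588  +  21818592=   44556180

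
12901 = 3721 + 9180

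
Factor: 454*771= 2^1*3^1*227^1*257^1=350034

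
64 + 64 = 128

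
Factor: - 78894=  - 2^1*3^4*487^1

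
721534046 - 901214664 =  - 179680618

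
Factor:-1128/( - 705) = 2^3*5^ (  -  1) = 8/5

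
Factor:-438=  - 2^1*3^1 *73^1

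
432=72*6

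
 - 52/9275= - 1 + 9223/9275 =-0.01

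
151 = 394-243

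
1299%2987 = 1299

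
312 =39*8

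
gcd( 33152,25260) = 4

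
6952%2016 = 904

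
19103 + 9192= 28295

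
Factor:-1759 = - 1759^1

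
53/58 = 53/58 =0.91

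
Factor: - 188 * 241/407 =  - 45308/407 = - 2^2 * 11^(-1 )*37^( - 1)  *47^1 * 241^1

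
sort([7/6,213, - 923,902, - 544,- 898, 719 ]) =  [ - 923, - 898, - 544,  7/6,  213, 719,902]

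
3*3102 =9306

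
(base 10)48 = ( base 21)26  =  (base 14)36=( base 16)30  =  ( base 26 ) 1m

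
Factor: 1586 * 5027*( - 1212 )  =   - 9663060264 = -2^3*3^1* 11^1*13^1*61^1 * 101^1*457^1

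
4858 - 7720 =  - 2862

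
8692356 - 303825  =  8388531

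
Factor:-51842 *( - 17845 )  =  2^1*5^1*7^2*23^2*43^1 * 83^1 = 925120490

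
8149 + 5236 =13385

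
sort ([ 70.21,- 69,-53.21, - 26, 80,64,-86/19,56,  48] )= [ -69,  -  53.21,  -  26, - 86/19,48,56, 64,70.21,80] 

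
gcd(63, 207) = 9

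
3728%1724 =280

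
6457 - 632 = 5825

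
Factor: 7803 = 3^3*17^2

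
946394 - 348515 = 597879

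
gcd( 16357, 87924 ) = 1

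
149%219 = 149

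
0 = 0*46158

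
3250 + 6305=9555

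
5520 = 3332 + 2188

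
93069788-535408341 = -442338553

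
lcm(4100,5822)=291100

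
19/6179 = 19/6179 = 0.00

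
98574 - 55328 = 43246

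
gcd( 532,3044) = 4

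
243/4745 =243/4745= 0.05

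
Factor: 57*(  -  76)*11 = - 47652 = - 2^2*3^1 * 11^1*19^2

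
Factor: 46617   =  3^1*41^1*379^1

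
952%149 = 58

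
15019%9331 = 5688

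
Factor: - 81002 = -2^1*101^1*401^1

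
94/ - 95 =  - 94/95 =- 0.99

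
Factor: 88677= 3^2*59^1 * 167^1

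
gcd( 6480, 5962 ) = 2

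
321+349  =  670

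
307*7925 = 2432975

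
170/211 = 170/211 = 0.81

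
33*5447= 179751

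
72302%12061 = 11997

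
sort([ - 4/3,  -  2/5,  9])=[-4/3, - 2/5,9 ] 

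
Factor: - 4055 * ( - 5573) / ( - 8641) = -5^1*811^1 * 5573^1* 8641^ (  -  1) = -22598515/8641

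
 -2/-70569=2/70569 = 0.00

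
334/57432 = 167/28716 = 0.01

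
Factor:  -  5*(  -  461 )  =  5^1  *461^1 = 2305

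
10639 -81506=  - 70867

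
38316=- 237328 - - 275644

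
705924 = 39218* 18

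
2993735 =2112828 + 880907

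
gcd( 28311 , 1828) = 1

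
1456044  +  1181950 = 2637994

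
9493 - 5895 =3598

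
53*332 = 17596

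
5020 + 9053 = 14073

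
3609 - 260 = 3349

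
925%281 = 82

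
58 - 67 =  - 9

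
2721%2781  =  2721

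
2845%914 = 103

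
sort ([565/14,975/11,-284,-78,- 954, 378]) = [ - 954, - 284, - 78, 565/14, 975/11,378 ]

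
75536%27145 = 21246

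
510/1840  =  51/184=0.28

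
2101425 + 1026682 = 3128107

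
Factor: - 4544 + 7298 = 2^1*3^4*17^1 = 2754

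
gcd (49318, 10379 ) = 1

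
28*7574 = 212072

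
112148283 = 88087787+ 24060496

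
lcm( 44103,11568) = 705648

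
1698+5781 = 7479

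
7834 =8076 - 242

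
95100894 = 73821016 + 21279878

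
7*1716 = 12012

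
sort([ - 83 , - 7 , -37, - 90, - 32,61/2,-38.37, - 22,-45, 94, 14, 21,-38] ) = [-90,-83,-45,-38.37,  -  38,-37,  -  32,-22, - 7, 14,21,61/2,94] 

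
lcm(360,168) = 2520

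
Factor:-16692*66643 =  - 2^2  *3^1*13^1*107^1*66643^1= - 1112404956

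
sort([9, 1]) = [1, 9]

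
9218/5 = 9218/5 = 1843.60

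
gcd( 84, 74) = 2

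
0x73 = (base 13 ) 8B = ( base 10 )115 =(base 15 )7a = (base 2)1110011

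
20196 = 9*2244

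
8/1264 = 1/158 = 0.01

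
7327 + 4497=11824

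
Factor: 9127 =9127^1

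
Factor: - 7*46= - 2^1*7^1*23^1=- 322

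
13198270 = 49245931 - 36047661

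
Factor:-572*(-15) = 2^2*3^1*5^1*11^1*13^1 = 8580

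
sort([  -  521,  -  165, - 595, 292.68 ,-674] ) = [ -674,  -  595, - 521, - 165, 292.68] 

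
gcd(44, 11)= 11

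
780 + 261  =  1041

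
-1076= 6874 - 7950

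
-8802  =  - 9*978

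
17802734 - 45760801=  - 27958067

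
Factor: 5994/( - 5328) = -2^(  -  3)*3^2 = -  9/8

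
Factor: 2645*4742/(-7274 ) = - 5^1*23^2 * 2371^1*3637^( - 1 ) = - 6271295/3637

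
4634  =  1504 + 3130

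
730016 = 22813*32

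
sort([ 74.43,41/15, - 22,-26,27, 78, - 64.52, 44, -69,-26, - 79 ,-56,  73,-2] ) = [ - 79, - 69, - 64.52, - 56 , -26,-26, - 22, - 2,41/15, 27,44, 73,74.43, 78]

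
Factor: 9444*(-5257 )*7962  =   - 395290273896= - 2^3 * 3^2*7^1 * 751^1*787^1*1327^1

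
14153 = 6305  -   -7848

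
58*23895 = 1385910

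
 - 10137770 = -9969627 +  - 168143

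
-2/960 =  - 1/480 =-0.00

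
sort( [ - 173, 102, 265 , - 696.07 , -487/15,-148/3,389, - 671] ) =[ - 696.07,  -  671 ,-173, - 148/3, - 487/15,  102, 265, 389 ] 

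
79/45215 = 79/45215 = 0.00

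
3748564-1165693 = 2582871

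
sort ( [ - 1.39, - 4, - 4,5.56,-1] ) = [  -  4, - 4, - 1.39, - 1, 5.56 ] 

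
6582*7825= 51504150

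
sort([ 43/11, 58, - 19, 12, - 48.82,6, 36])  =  [-48.82, - 19,43/11, 6,12, 36, 58]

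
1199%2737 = 1199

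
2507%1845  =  662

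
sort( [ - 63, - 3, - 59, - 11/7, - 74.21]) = [ - 74.21, - 63, - 59, - 3,-11/7 ]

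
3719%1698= 323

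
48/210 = 8/35 = 0.23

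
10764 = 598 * 18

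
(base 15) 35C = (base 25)15c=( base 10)762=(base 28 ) R6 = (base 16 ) 2fa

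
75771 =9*8419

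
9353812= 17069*548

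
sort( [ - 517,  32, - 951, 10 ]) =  [ - 951,-517,10,32 ]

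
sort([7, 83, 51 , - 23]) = [ - 23, 7,51,  83] 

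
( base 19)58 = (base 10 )103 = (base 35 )2x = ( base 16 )67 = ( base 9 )124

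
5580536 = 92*60658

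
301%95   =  16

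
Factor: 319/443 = 11^1*29^1*443^( - 1)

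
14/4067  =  2/581 = 0.00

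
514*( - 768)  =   - 394752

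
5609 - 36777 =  - 31168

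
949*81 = 76869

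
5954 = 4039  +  1915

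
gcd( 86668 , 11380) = 4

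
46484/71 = 46484/71 = 654.70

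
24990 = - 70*(  -  357)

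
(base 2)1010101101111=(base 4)1111233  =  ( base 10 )5487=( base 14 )1ddd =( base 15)195c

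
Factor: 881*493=17^1*29^1*881^1 = 434333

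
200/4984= 25/623 = 0.04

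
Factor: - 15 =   -  3^1*5^1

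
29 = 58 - 29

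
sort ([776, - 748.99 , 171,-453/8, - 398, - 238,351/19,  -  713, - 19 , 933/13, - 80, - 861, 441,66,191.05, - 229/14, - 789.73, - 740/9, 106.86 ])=[ - 861, - 789.73, - 748.99, - 713 , - 398,-238, - 740/9, - 80,- 453/8,-19,- 229/14, 351/19, 66,933/13,106.86,171 , 191.05, 441, 776]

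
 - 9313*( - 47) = 437711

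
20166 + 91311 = 111477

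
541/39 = 13 + 34/39 = 13.87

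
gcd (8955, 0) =8955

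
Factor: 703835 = 5^1*11^1 * 67^1*191^1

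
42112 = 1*42112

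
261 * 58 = 15138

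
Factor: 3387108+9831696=2^2* 3^2*367189^1 = 13218804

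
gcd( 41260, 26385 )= 5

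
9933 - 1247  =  8686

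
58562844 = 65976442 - 7413598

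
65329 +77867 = 143196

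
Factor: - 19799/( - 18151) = 7^( - 1)*13^1*1523^1*2593^(  -  1 )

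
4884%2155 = 574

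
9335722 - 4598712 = 4737010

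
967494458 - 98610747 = 868883711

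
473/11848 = 473/11848 = 0.04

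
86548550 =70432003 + 16116547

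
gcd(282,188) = 94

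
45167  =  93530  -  48363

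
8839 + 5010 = 13849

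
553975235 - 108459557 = 445515678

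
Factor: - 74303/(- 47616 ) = 2^( - 9 )*3^( - 1 )*31^(  -  1)*67^1*1109^1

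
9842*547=5383574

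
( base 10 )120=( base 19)66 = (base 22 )5a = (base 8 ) 170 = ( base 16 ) 78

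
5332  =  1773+3559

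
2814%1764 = 1050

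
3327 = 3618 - 291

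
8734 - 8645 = 89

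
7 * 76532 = 535724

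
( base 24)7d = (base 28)6d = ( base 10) 181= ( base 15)c1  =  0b10110101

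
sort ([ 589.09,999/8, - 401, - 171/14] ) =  [ - 401, - 171/14,999/8, 589.09 ] 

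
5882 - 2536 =3346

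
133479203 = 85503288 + 47975915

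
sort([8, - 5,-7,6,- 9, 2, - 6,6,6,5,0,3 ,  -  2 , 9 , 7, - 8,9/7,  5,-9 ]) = [-9,-9, - 8, - 7, - 6, - 5, - 2,0, 9/7,2 , 3,5,5, 6, 6,6,7, 8 , 9 ] 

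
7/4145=7/4145=0.00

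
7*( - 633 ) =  - 4431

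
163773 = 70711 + 93062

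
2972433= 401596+2570837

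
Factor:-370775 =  - 5^2* 14831^1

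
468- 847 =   -  379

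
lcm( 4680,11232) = 56160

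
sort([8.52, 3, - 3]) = [ - 3,3,8.52]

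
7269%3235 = 799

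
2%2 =0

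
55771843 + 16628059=72399902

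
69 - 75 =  - 6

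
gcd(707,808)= 101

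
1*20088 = 20088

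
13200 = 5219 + 7981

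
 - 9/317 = - 1+308/317= - 0.03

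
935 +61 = 996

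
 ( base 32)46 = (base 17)7f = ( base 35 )3t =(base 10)134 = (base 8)206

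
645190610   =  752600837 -107410227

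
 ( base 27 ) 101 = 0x2da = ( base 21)1DG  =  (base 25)145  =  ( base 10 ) 730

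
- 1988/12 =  - 166 + 1/3 = - 165.67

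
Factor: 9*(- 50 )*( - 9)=4050 = 2^1*3^4*5^2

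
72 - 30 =42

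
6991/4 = 1747 + 3/4  =  1747.75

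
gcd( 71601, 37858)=823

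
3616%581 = 130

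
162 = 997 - 835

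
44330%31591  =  12739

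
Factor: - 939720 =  - 2^3*3^1*5^1*41^1 * 191^1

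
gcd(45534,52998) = 6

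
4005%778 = 115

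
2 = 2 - 0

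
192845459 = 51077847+141767612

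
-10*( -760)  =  7600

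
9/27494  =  9/27494 = 0.00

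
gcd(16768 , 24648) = 8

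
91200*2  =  182400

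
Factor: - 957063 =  - 3^1*31^1*41^1*251^1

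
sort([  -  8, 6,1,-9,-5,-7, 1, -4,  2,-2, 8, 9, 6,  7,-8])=[  -  9, - 8,-8 ,-7,-5,  -  4,- 2, 1, 1, 2, 6, 6, 7, 8,9]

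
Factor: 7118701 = 7118701^1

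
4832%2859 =1973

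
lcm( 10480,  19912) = 199120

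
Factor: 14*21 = 294 = 2^1*3^1 * 7^2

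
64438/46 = 1400+19/23 = 1400.83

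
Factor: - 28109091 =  - 3^1 * 29^1 * 323093^1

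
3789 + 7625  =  11414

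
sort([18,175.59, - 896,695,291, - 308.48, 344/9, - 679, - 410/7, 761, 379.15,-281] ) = [ - 896, - 679, - 308.48, - 281, - 410/7,18, 344/9,175.59,291,379.15, 695, 761]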